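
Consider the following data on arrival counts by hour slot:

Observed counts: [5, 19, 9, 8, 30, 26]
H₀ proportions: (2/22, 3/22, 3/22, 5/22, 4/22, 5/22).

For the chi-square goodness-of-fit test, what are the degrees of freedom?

df = k − 1 = 6 − 1 = 5

degrees of freedom = 5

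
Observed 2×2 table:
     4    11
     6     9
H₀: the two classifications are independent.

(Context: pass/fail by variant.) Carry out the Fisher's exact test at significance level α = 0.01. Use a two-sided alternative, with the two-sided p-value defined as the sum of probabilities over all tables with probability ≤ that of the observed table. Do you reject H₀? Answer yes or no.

reject H₀: no

Margins: r₁=15, r₂=15, c₁=10, c₂=20, n=30
p_obs = C(15,4)·C(15,6)/C(30,10); sum pmf over tables with pmf ≤ p_obs
p-value (two-sided) = 0.69985
At α=0.01: p ≥ α → fail to reject H₀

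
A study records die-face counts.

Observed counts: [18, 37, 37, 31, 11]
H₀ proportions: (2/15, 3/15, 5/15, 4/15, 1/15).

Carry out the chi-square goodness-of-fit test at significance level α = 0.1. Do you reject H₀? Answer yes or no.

reject H₀: no

n = 134; E_i = n·p_i = [17.87, 26.80, 44.67, 35.73, 8.93]
χ² = (18−17.87)²/17.87 + (37−26.80)²/26.80 + (37−44.67)²/44.67 + (31−35.73)²/35.73 + (11−8.93)²/8.93 = 6.3041
df = 4
p-value (upper-tail) = 0.17756
At α=0.1: p ≥ α → fail to reject H₀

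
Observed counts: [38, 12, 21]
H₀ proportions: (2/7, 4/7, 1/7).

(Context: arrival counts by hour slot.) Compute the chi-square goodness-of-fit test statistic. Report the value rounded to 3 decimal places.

n = 71; E_i = n·p_i = [20.29, 40.57, 10.14]
χ² = (38−20.29)²/20.29 + (12−40.57)²/40.57 + (21−10.14)²/10.14 = 47.2113
df = 2

test statistic = 47.211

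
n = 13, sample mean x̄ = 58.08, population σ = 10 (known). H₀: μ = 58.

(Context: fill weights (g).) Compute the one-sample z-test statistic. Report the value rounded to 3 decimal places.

SE = σ/√n = 10/√13 = 2.7735
z = (x̄−μ₀)/SE = (58.08−58)/2.7735 = 0.0288

test statistic = 0.029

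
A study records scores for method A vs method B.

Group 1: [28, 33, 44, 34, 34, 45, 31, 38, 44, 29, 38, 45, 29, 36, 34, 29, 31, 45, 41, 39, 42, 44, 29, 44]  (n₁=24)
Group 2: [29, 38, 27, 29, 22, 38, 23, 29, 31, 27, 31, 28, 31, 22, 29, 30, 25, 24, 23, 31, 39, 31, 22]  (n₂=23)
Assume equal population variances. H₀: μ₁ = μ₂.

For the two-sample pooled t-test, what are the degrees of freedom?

df = n₁ + n₂ − 2 = 24 + 23 − 2 = 45

degrees of freedom = 45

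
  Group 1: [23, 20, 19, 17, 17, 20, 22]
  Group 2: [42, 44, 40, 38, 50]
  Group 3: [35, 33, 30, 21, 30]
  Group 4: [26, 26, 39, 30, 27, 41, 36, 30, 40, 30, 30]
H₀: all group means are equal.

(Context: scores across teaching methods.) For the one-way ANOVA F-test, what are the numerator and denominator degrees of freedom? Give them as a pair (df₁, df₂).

k = 4 groups, N = 28 total
df = (k−1, N−k) = (4−1, 28−4) = (3, 24)

degrees of freedom = [3, 24]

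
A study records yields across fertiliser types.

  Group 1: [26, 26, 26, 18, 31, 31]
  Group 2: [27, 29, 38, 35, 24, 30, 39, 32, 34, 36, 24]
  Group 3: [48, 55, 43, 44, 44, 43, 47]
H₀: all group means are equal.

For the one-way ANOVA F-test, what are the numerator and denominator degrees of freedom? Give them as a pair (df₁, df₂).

k = 3 groups, N = 24 total
df = (k−1, N−k) = (3−1, 24−3) = (2, 21)

degrees of freedom = [2, 21]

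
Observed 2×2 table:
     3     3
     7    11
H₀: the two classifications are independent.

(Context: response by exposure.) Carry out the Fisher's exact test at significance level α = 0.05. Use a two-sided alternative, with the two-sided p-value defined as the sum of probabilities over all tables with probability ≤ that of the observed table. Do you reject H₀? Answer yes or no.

Margins: r₁=6, r₂=18, c₁=10, c₂=14, n=24
p_obs = C(6,3)·C(18,7)/C(24,10); sum pmf over tables with pmf ≤ p_obs
p-value (two-sided) = 0.66533
At α=0.05: p ≥ α → fail to reject H₀

reject H₀: no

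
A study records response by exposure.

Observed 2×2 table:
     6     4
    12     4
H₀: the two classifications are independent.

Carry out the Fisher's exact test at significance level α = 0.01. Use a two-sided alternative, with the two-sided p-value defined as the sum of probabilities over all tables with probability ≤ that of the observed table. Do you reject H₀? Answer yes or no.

reject H₀: no

Margins: r₁=10, r₂=16, c₁=18, c₂=8, n=26
p_obs = C(10,6)·C(16,12)/C(26,18); sum pmf over tables with pmf ≤ p_obs
p-value (two-sided) = 0.66449
At α=0.01: p ≥ α → fail to reject H₀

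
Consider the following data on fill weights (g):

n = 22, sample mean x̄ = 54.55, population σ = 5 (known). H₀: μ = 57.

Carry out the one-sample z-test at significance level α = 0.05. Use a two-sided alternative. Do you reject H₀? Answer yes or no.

reject H₀: yes

SE = σ/√n = 5/√22 = 1.0660
z = (x̄−μ₀)/SE = (54.55−57)/1.0660 = -2.2983
p-value (two-sided) = 0.02154
At α=0.05: p < α → reject H₀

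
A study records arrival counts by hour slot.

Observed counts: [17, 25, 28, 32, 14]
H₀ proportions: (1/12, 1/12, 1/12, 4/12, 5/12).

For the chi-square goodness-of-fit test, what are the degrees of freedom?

degrees of freedom = 4

df = k − 1 = 5 − 1 = 4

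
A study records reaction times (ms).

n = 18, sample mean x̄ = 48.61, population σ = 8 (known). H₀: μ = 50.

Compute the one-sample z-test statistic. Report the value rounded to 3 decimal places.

test statistic = -0.737

SE = σ/√n = 8/√18 = 1.8856
z = (x̄−μ₀)/SE = (48.61−50)/1.8856 = -0.7372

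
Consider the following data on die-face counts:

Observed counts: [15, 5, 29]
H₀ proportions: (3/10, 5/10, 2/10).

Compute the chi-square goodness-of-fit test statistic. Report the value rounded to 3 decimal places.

n = 49; E_i = n·p_i = [14.70, 24.50, 9.80]
χ² = (15−14.70)²/14.70 + (5−24.50)²/24.50 + (29−9.80)²/9.80 = 53.1429
df = 2

test statistic = 53.143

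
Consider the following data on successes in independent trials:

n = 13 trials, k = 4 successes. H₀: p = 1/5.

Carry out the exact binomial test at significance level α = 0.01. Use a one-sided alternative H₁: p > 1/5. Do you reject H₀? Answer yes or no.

reject H₀: no

Exact binomial: n=13, k=4, p₀=1/5=0.2000
P(X≥4) from Σ C(n,i)·p₀^i·(1−p₀)^(n−i)
p-value (one-sided, H₁ greater) = 0.25268
At α=0.01: p ≥ α → fail to reject H₀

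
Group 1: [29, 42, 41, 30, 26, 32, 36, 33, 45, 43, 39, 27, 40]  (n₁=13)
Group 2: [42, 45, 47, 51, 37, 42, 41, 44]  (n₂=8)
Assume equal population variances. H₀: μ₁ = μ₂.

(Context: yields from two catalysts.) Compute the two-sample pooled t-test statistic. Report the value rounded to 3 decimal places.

x̄₁=35.615, s₁=6.488, n₁=13
x̄₂=43.625, s₂=4.207, n₂=8
s_p² = [12·6.488² + 7·4.207²]/19 = 33.1027
SE = √(s_p²·(1/13+1/8)) = 2.5854
t = (35.615−43.625)/2.5854 = -3.0980
df = 19

test statistic = -3.098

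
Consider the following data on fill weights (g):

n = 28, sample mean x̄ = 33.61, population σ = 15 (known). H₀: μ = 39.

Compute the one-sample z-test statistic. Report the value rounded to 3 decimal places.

SE = σ/√n = 15/√28 = 2.8347
z = (x̄−μ₀)/SE = (33.61−39)/2.8347 = -1.9014

test statistic = -1.901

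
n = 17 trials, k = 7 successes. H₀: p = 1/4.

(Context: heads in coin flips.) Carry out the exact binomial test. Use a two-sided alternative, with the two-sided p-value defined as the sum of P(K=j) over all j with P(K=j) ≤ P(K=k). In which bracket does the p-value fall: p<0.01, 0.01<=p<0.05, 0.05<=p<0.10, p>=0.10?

p-value bracket: p>=0.10

Exact binomial: n=17, k=7, p₀=1/4=0.2500
P(X=j) = C(n,j)·p₀^j·(1−p₀)^(n−j); p = Σ P(X=j) over j with P(X=j) ≤ P(X=7)
p-value (two-sided) = 0.15719
→ bracket: p>=0.10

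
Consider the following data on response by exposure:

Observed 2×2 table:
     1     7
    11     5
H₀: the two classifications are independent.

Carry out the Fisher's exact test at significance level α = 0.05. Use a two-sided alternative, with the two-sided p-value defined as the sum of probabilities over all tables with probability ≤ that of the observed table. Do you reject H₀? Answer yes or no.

Margins: r₁=8, r₂=16, c₁=12, c₂=12, n=24
p_obs = C(8,1)·C(16,11)/C(24,12); sum pmf over tables with pmf ≤ p_obs
p-value (two-sided) = 0.02719
At α=0.05: p < α → reject H₀

reject H₀: yes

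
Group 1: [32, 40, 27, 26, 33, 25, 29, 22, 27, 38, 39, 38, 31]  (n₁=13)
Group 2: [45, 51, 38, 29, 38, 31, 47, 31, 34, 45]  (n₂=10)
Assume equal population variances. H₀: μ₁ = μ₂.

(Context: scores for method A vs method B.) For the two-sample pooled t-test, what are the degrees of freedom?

df = n₁ + n₂ − 2 = 13 + 10 − 2 = 21

degrees of freedom = 21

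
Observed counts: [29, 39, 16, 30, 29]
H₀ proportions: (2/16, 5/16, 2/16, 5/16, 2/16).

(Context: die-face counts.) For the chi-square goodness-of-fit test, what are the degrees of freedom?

degrees of freedom = 4

df = k − 1 = 5 − 1 = 4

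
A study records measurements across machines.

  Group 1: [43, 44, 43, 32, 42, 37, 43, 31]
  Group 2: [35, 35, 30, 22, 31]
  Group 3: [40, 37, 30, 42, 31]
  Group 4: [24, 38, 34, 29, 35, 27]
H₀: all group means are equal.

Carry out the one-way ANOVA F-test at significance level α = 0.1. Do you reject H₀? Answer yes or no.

Group means [39.38, 30.60, 36.00, 31.17], grand mean 34.792
SSB = Σnᵢ(x̄ᵢ−x̄)² = 342.050; SSW = ΣΣ(x−x̄ᵢ)² = 567.908
MSB = 342.050/3 = 114.0167; MSW = 567.908/20 = 28.3954
F = MSB/MSW = 4.0153
df = (3, 20)
p-value (upper-tail) = 0.02178
At α=0.1: p < α → reject H₀

reject H₀: yes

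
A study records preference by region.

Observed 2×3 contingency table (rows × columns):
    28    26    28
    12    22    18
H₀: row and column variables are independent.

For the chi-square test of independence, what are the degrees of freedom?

df = (r−1)(c−1) = (2−1)·(3−1) = 2

degrees of freedom = 2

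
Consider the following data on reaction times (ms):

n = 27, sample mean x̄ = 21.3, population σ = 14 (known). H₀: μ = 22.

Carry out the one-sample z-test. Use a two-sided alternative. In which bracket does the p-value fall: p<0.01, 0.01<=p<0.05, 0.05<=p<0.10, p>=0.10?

p-value bracket: p>=0.10

SE = σ/√n = 14/√27 = 2.6943
z = (x̄−μ₀)/SE = (21.3−22)/2.6943 = -0.2598
p-value (two-sided) = 0.79501
→ bracket: p>=0.10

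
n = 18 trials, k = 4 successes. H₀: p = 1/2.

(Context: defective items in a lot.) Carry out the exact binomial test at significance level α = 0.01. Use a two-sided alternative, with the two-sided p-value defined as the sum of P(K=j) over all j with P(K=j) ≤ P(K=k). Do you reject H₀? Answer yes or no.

reject H₀: no

Exact binomial: n=18, k=4, p₀=1/2=0.5000
P(X=j) = C(n,j)·p₀^j·(1−p₀)^(n−j); p = Σ P(X=j) over j with P(X=j) ≤ P(X=4)
p-value (two-sided) = 0.03088
At α=0.01: p ≥ α → fail to reject H₀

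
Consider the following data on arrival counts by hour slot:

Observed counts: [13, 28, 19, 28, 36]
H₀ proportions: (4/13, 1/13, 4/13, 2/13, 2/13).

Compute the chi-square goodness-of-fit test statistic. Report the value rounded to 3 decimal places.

n = 124; E_i = n·p_i = [38.15, 9.54, 38.15, 19.08, 19.08]
χ² = (13−38.15)²/38.15 + (28−9.54)²/9.54 + (19−38.15)²/38.15 + (28−19.08)²/19.08 + (36−19.08)²/19.08 = 81.1169
df = 4

test statistic = 81.117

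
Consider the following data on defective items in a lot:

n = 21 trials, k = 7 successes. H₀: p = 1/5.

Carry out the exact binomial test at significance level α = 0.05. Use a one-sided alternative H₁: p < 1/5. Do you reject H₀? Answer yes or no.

reject H₀: no

Exact binomial: n=21, k=7, p₀=1/5=0.2000
P(X≤7) from Σ C(n,i)·p₀^i·(1−p₀)^(n−i)
p-value (one-sided, H₁ less) = 0.95695
At α=0.05: p ≥ α → fail to reject H₀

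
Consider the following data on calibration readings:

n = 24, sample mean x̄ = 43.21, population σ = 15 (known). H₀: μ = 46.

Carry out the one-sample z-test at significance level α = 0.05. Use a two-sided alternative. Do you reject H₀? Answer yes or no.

SE = σ/√n = 15/√24 = 3.0619
z = (x̄−μ₀)/SE = (43.21−46)/3.0619 = -0.9112
p-value (two-sided) = 0.36218
At α=0.05: p ≥ α → fail to reject H₀

reject H₀: no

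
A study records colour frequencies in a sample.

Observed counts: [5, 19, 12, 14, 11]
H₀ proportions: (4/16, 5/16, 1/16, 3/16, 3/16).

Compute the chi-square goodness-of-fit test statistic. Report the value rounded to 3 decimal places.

n = 61; E_i = n·p_i = [15.25, 19.06, 3.81, 11.44, 11.44]
χ² = (5−15.25)²/15.25 + (19−19.06)²/19.06 + (12−3.81)²/3.81 + (14−11.44)²/11.44 + (11−11.44)²/11.44 = 25.0634
df = 4

test statistic = 25.063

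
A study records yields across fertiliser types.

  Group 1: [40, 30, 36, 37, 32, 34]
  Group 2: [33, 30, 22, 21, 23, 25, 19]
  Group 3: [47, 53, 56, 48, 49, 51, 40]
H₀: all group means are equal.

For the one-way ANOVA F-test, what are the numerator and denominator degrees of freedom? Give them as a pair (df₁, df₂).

degrees of freedom = [2, 17]

k = 3 groups, N = 20 total
df = (k−1, N−k) = (3−1, 20−3) = (2, 17)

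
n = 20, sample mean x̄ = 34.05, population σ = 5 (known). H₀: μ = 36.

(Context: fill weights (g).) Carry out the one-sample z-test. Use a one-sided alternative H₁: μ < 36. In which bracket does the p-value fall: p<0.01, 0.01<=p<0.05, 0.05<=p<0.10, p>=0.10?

SE = σ/√n = 5/√20 = 1.1180
z = (x̄−μ₀)/SE = (34.05−36)/1.1180 = -1.7441
p-value (one-sided, H₁ less) = 0.04057
→ bracket: 0.01<=p<0.05

p-value bracket: 0.01<=p<0.05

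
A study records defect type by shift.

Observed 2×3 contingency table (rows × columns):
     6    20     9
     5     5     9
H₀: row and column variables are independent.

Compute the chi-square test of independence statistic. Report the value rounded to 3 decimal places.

test statistic = 4.769

Row totals [35, 19], col totals [11, 25, 18], n=54
χ² = (6−7.13)²/7.13 + (20−16.20)²/16.20 + (9−11.67)²/11.67 + (5−3.87)²/3.87 + (5−8.80)²/8.80 + (9−6.33)²/6.33 = 4.7688
df = 2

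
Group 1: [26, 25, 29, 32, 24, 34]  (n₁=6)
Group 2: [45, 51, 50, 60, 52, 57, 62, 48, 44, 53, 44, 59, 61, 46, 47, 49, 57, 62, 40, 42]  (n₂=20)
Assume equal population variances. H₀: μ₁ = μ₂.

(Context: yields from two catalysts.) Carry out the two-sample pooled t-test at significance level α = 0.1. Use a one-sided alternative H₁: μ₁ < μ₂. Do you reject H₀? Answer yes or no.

reject H₀: yes

x̄₁=28.333, s₁=4.033, n₁=6
x̄₂=51.450, s₂=7.075, n₂=20
s_p² = [5·4.033² + 19·7.075²]/24 = 43.0118
SE = √(s_p²·(1/6+1/20)) = 3.0527
t = (28.333−51.450)/3.0527 = -7.5724
df = 24
p-value (one-sided, H₁ less) = 0.00000
At α=0.1: p < α → reject H₀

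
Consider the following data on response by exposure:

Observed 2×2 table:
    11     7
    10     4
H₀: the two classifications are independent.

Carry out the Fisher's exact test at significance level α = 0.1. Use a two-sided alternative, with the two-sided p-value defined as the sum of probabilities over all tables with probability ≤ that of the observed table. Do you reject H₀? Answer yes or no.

Margins: r₁=18, r₂=14, c₁=21, c₂=11, n=32
p_obs = C(18,11)·C(14,10)/C(32,21); sum pmf over tables with pmf ≤ p_obs
p-value (two-sided) = 0.71195
At α=0.1: p ≥ α → fail to reject H₀

reject H₀: no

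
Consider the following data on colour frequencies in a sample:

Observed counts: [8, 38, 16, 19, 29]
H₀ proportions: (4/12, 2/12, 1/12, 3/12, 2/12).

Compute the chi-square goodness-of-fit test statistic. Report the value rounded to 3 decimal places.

n = 110; E_i = n·p_i = [36.67, 18.33, 9.17, 27.50, 18.33]
χ² = (8−36.67)²/36.67 + (38−18.33)²/18.33 + (16−9.17)²/9.17 + (19−27.50)²/27.50 + (29−18.33)²/18.33 = 57.4364
df = 4

test statistic = 57.436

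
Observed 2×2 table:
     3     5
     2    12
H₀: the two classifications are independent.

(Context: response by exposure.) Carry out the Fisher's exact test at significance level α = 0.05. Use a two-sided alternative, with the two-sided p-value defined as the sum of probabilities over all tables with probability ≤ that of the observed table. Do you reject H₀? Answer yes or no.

Margins: r₁=8, r₂=14, c₁=5, c₂=17, n=22
p_obs = C(8,3)·C(14,2)/C(22,5); sum pmf over tables with pmf ≤ p_obs
p-value (two-sided) = 0.30888
At α=0.05: p ≥ α → fail to reject H₀

reject H₀: no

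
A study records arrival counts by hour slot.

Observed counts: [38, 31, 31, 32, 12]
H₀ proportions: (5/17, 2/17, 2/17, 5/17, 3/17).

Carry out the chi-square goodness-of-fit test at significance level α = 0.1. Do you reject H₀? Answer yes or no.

reject H₀: yes

n = 144; E_i = n·p_i = [42.35, 16.94, 16.94, 42.35, 25.41]
χ² = (38−42.35)²/42.35 + (31−16.94)²/16.94 + (31−16.94)²/16.94 + (32−42.35)²/42.35 + (12−25.41)²/25.41 = 33.3903
df = 4
p-value (upper-tail) = 0.00000
At α=0.1: p < α → reject H₀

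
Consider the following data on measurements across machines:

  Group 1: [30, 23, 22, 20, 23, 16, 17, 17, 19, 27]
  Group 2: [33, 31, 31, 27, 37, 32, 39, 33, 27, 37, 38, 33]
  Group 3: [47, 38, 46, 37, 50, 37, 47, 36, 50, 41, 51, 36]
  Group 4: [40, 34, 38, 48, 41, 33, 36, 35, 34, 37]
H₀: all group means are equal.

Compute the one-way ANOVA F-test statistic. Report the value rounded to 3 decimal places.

test statistic = 38.061

Group means [21.40, 33.17, 43.00, 37.60], grand mean 34.182
SSB = Σnᵢ(x̄ᵢ−x̄)² = 2696.079; SSW = ΣΣ(x−x̄ᵢ)² = 944.467
MSB = 2696.079/3 = 898.6929; MSW = 944.467/40 = 23.6117
F = MSB/MSW = 38.0614
df = (3, 40)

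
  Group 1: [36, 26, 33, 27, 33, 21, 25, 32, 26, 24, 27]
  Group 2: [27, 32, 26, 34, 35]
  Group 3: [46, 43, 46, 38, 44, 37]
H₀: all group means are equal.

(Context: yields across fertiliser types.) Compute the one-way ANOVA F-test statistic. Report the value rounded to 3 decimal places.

test statistic = 21.225

Group means [28.18, 30.80, 42.33], grand mean 32.636
SSB = Σnᵢ(x̄ᵢ−x̄)² = 799.321; SSW = ΣΣ(x−x̄ᵢ)² = 357.770
MSB = 799.321/2 = 399.6606; MSW = 357.770/19 = 18.8300
F = MSB/MSW = 21.2247
df = (2, 19)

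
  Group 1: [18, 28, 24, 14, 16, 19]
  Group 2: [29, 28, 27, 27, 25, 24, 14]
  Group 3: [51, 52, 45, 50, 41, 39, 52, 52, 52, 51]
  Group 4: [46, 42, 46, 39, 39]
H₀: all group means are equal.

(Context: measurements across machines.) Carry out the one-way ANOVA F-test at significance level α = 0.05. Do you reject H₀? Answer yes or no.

Group means [19.83, 24.86, 48.50, 42.40], grand mean 35.357
SSB = Σnᵢ(x̄ᵢ−x̄)² = 4193.038; SSW = ΣΣ(x−x̄ᵢ)² = 563.390
MSB = 4193.038/3 = 1397.6794; MSW = 563.390/24 = 23.4746
F = MSB/MSW = 59.5401
df = (3, 24)
p-value (upper-tail) = 0.00000
At α=0.05: p < α → reject H₀

reject H₀: yes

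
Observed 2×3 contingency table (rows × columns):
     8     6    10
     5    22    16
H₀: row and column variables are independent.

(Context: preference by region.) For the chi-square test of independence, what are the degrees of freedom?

df = (r−1)(c−1) = (2−1)·(3−1) = 2

degrees of freedom = 2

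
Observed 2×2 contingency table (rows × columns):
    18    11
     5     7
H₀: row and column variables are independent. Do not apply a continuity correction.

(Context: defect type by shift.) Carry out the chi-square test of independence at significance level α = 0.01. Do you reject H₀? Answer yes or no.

reject H₀: no

Row totals [29, 12], col totals [23, 18], n=41
χ² = (18−16.27)²/16.27 + (11−12.73)²/12.73 + (5−6.73)²/6.73 + (7−5.27)²/5.27 = 1.4346
df = 1
p-value (upper-tail) = 0.23102
At α=0.01: p ≥ α → fail to reject H₀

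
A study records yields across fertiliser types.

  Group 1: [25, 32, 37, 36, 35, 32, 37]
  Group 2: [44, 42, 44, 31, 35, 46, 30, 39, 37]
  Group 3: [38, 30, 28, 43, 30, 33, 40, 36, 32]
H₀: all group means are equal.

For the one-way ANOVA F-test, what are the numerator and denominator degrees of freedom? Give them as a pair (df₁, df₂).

k = 3 groups, N = 25 total
df = (k−1, N−k) = (3−1, 25−3) = (2, 22)

degrees of freedom = [2, 22]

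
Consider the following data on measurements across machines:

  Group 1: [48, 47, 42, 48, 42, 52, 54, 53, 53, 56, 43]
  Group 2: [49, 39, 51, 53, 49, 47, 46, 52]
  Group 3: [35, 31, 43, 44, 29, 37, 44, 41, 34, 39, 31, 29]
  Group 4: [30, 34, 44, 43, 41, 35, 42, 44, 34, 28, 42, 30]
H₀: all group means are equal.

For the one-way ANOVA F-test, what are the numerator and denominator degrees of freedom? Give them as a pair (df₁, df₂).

degrees of freedom = [3, 39]

k = 4 groups, N = 43 total
df = (k−1, N−k) = (4−1, 43−4) = (3, 39)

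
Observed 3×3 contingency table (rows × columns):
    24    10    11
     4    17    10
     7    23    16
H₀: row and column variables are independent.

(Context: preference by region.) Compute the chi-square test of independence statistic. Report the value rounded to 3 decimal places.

test statistic = 22.211

Row totals [45, 31, 46], col totals [35, 50, 37], n=122
χ² = (24−12.91)²/12.91 + (10−18.44)²/18.44 + (11−13.65)²/13.65 + (4−8.89)²/8.89 + (17−12.70)²/12.70 + (10−9.40)²/9.40 + (7−13.20)²/13.20 + (23−18.85)²/18.85 + (16−13.95)²/13.95 = 22.2113
df = 4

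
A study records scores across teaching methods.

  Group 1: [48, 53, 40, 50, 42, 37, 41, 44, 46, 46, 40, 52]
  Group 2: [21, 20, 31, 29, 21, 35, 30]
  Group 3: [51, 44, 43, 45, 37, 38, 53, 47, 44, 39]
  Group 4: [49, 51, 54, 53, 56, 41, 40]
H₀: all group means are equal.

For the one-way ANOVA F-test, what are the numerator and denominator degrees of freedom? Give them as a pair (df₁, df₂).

k = 4 groups, N = 36 total
df = (k−1, N−k) = (4−1, 36−4) = (3, 32)

degrees of freedom = [3, 32]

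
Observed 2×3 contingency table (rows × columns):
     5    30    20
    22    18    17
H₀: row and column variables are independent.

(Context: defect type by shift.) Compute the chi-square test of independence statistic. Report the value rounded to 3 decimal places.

test statistic = 13.916

Row totals [55, 57], col totals [27, 48, 37], n=112
χ² = (5−13.26)²/13.26 + (30−23.57)²/23.57 + (20−18.17)²/18.17 + (22−13.74)²/13.74 + (18−24.43)²/24.43 + (17−18.83)²/18.83 = 13.9157
df = 2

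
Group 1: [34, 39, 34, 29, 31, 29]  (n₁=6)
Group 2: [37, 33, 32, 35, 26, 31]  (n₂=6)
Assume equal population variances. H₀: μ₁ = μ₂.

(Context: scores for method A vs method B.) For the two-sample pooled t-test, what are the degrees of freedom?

degrees of freedom = 10

df = n₁ + n₂ − 2 = 6 + 6 − 2 = 10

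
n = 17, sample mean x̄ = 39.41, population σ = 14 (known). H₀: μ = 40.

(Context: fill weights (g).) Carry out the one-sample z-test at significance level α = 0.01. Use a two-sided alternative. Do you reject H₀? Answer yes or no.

reject H₀: no

SE = σ/√n = 14/√17 = 3.3955
z = (x̄−μ₀)/SE = (39.41−40)/3.3955 = -0.1738
p-value (two-sided) = 0.86205
At α=0.01: p ≥ α → fail to reject H₀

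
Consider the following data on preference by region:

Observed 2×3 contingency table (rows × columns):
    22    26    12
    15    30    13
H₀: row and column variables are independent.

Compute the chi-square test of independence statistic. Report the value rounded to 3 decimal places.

test statistic = 1.617

Row totals [60, 58], col totals [37, 56, 25], n=118
χ² = (22−18.81)²/18.81 + (26−28.47)²/28.47 + (12−12.71)²/12.71 + (15−18.19)²/18.19 + (30−27.53)²/27.53 + (13−12.29)²/12.29 = 1.6166
df = 2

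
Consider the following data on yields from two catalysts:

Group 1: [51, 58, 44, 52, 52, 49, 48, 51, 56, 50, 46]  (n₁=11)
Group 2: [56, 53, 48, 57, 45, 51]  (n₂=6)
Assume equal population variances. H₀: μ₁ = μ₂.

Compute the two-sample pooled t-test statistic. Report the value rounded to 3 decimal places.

x̄₁=50.636, s₁=4.032, n₁=11
x̄₂=51.667, s₂=4.633, n₂=6
s_p² = [10·4.032² + 5·4.633²]/15 = 17.9919
SE = √(s_p²·(1/11+1/6)) = 2.1527
t = (50.636−51.667)/2.1527 = -0.4786
df = 15

test statistic = -0.479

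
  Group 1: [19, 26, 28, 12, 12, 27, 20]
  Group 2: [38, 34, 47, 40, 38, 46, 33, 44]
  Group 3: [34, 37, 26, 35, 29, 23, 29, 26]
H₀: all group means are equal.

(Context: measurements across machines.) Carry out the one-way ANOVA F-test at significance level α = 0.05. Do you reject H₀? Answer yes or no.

reject H₀: yes

Group means [20.57, 40.00, 29.88], grand mean 30.565
SSB = Σnᵢ(x̄ᵢ−x̄)² = 1415.063; SSW = ΣΣ(x−x̄ᵢ)² = 642.589
MSB = 1415.063/2 = 707.5314; MSW = 642.589/20 = 32.1295
F = MSB/MSW = 22.0213
df = (2, 20)
p-value (upper-tail) = 0.00001
At α=0.05: p < α → reject H₀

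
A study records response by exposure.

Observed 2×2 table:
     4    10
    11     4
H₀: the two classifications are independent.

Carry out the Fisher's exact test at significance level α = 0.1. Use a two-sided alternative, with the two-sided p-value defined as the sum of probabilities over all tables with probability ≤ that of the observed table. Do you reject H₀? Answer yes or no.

reject H₀: yes

Margins: r₁=14, r₂=15, c₁=15, c₂=14, n=29
p_obs = C(14,4)·C(15,11)/C(29,15); sum pmf over tables with pmf ≤ p_obs
p-value (two-sided) = 0.02684
At α=0.1: p < α → reject H₀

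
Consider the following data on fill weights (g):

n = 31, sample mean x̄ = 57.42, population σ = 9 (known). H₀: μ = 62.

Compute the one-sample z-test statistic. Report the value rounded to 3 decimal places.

test statistic = -2.833

SE = σ/√n = 9/√31 = 1.6164
z = (x̄−μ₀)/SE = (57.42−62)/1.6164 = -2.8334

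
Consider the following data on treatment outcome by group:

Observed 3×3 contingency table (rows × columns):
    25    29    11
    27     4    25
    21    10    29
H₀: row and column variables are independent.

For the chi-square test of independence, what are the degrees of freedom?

degrees of freedom = 4

df = (r−1)(c−1) = (3−1)·(3−1) = 4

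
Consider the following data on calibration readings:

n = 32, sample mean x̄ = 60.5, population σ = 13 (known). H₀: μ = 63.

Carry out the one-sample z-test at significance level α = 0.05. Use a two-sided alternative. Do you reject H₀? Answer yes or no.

SE = σ/√n = 13/√32 = 2.2981
z = (x̄−μ₀)/SE = (60.5−63)/2.2981 = -1.0879
p-value (two-sided) = 0.27666
At α=0.05: p ≥ α → fail to reject H₀

reject H₀: no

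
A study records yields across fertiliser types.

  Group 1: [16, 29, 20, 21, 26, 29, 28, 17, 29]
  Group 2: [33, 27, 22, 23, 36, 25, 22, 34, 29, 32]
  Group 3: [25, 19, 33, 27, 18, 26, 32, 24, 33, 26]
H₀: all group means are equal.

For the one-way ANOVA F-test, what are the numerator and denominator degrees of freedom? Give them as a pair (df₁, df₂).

degrees of freedom = [2, 26]

k = 3 groups, N = 29 total
df = (k−1, N−k) = (3−1, 29−3) = (2, 26)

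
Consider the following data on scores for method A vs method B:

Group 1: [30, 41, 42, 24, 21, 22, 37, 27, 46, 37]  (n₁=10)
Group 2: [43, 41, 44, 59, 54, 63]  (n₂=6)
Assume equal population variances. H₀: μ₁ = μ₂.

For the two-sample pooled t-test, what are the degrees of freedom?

df = n₁ + n₂ − 2 = 10 + 6 − 2 = 14

degrees of freedom = 14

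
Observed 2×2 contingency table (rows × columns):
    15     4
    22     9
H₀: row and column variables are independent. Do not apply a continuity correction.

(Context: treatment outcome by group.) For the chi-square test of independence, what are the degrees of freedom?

degrees of freedom = 1

df = (r−1)(c−1) = (2−1)·(2−1) = 1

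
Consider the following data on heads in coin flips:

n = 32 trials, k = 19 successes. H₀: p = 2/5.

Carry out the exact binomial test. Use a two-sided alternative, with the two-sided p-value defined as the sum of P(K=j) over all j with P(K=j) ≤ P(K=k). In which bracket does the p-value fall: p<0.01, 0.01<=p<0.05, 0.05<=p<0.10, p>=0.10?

p-value bracket: 0.01<=p<0.05

Exact binomial: n=32, k=19, p₀=2/5=0.4000
P(X=j) = C(n,j)·p₀^j·(1−p₀)^(n−j); p = Σ P(X=j) over j with P(X=j) ≤ P(X=19)
p-value (two-sided) = 0.03003
→ bracket: 0.01<=p<0.05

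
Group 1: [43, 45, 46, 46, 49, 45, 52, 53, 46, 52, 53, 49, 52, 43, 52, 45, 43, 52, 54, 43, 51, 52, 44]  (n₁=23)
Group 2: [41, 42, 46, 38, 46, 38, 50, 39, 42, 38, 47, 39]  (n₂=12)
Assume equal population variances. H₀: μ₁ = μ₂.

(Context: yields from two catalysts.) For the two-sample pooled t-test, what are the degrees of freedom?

degrees of freedom = 33

df = n₁ + n₂ − 2 = 23 + 12 − 2 = 33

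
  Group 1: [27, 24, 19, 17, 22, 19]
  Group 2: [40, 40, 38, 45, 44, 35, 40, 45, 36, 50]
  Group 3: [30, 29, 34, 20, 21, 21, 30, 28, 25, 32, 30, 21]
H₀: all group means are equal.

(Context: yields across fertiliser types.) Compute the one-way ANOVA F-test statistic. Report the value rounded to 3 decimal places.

test statistic = 43.352

Group means [21.33, 41.30, 26.75], grand mean 30.786
SSB = Σnᵢ(x̄ᵢ−x̄)² = 1837.031; SSW = ΣΣ(x−x̄ᵢ)² = 529.683
MSB = 1837.031/2 = 918.5155; MSW = 529.683/25 = 21.1873
F = MSB/MSW = 43.3521
df = (2, 25)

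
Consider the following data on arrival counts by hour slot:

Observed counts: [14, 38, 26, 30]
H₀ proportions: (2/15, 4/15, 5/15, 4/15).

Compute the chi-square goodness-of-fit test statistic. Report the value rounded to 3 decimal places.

n = 108; E_i = n·p_i = [14.40, 28.80, 36.00, 28.80]
χ² = (14−14.40)²/14.40 + (38−28.80)²/28.80 + (26−36.00)²/36.00 + (30−28.80)²/28.80 = 5.7778
df = 3

test statistic = 5.778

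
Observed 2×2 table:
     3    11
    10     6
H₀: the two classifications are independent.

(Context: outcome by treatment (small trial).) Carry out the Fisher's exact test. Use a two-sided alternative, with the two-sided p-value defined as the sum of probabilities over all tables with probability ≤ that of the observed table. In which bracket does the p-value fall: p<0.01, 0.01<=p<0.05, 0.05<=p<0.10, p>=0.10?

Margins: r₁=14, r₂=16, c₁=13, c₂=17, n=30
p_obs = C(14,3)·C(16,10)/C(30,13); sum pmf over tables with pmf ≤ p_obs
p-value (two-sided) = 0.03293
→ bracket: 0.01<=p<0.05

p-value bracket: 0.01<=p<0.05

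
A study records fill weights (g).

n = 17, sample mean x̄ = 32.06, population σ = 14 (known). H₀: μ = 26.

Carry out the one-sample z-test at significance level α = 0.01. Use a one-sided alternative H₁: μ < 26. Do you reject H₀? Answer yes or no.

SE = σ/√n = 14/√17 = 3.3955
z = (x̄−μ₀)/SE = (32.06−26)/3.3955 = 1.7847
p-value (one-sided, H₁ less) = 0.96285
At α=0.01: p ≥ α → fail to reject H₀

reject H₀: no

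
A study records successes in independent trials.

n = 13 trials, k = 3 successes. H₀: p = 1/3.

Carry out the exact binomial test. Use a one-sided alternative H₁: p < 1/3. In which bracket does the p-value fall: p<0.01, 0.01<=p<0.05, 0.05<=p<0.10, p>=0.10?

p-value bracket: p>=0.10

Exact binomial: n=13, k=3, p₀=1/3=0.3333
P(X≤3) from Σ C(n,i)·p₀^i·(1−p₀)^(n−i)
p-value (one-sided, H₁ less) = 0.32242
→ bracket: p>=0.10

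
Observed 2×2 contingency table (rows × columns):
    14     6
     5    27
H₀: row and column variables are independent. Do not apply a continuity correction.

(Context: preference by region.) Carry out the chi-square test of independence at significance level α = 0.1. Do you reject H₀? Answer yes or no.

Row totals [20, 32], col totals [19, 33], n=52
χ² = (14−7.31)²/7.31 + (6−12.69)²/12.69 + (5−11.69)²/11.69 + (27−20.31)²/20.31 = 15.6933
df = 1
p-value (upper-tail) = 0.00007
At α=0.1: p < α → reject H₀

reject H₀: yes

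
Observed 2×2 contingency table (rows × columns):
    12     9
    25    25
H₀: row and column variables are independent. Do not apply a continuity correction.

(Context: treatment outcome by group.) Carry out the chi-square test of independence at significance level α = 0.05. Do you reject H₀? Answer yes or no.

Row totals [21, 50], col totals [37, 34], n=71
χ² = (12−10.94)²/10.94 + (9−10.06)²/10.06 + (25−26.06)²/26.06 + (25−23.94)²/23.94 = 0.3024
df = 1
p-value (upper-tail) = 0.58241
At α=0.05: p ≥ α → fail to reject H₀

reject H₀: no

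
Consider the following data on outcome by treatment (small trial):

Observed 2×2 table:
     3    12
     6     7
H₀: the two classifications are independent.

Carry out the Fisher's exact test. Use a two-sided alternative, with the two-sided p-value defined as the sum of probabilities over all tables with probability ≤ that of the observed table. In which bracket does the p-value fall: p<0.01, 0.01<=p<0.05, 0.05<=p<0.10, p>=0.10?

Margins: r₁=15, r₂=13, c₁=9, c₂=19, n=28
p_obs = C(15,3)·C(13,6)/C(28,9); sum pmf over tables with pmf ≤ p_obs
p-value (two-sided) = 0.22754
→ bracket: p>=0.10

p-value bracket: p>=0.10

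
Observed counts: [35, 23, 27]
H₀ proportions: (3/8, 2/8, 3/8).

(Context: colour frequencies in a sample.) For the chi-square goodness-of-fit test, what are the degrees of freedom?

degrees of freedom = 2

df = k − 1 = 3 − 1 = 2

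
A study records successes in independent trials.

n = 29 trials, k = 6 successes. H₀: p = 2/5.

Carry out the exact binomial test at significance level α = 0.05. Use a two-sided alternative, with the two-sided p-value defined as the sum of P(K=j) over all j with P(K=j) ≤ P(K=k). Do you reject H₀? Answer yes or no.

Exact binomial: n=29, k=6, p₀=2/5=0.4000
P(X=j) = C(n,j)·p₀^j·(1−p₀)^(n−j); p = Σ P(X=j) over j with P(X=j) ≤ P(X=6)
p-value (two-sided) = 0.03681
At α=0.05: p < α → reject H₀

reject H₀: yes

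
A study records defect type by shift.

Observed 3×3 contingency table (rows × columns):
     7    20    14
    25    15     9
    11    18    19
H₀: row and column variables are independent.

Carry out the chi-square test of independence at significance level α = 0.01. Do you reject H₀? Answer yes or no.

reject H₀: yes

Row totals [41, 49, 48], col totals [43, 53, 42], n=138
χ² = (7−12.78)²/12.78 + (20−15.75)²/15.75 + (14−12.48)²/12.48 + (25−15.27)²/15.27 + (15−18.82)²/18.82 + (9−14.91)²/14.91 + (11−14.96)²/14.96 + (18−18.43)²/18.43 + (19−14.61)²/14.61 = 15.6450
df = 4
p-value (upper-tail) = 0.00353
At α=0.01: p < α → reject H₀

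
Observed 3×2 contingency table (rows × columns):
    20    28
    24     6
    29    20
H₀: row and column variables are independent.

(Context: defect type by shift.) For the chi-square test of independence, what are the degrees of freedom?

df = (r−1)(c−1) = (3−1)·(2−1) = 2

degrees of freedom = 2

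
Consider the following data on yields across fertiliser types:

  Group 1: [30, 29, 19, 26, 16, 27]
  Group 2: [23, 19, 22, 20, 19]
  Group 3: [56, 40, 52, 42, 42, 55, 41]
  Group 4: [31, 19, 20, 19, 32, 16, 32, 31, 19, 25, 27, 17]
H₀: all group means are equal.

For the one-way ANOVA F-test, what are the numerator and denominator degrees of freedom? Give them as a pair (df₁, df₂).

degrees of freedom = [3, 26]

k = 4 groups, N = 30 total
df = (k−1, N−k) = (4−1, 30−4) = (3, 26)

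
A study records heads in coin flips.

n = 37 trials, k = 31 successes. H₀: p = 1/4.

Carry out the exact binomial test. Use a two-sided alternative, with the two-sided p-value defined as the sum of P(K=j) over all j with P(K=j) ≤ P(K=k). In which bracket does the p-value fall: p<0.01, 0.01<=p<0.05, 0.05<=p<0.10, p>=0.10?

p-value bracket: p<0.01

Exact binomial: n=37, k=31, p₀=1/4=0.2500
P(X=j) = C(n,j)·p₀^j·(1−p₀)^(n−j); p = Σ P(X=j) over j with P(X=j) ≤ P(X=31)
p-value (two-sided) = 0.00000
→ bracket: p<0.01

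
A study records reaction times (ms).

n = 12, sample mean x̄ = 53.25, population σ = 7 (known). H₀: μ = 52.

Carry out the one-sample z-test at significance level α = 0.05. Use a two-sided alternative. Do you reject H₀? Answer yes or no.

SE = σ/√n = 7/√12 = 2.0207
z = (x̄−μ₀)/SE = (53.25−52)/2.0207 = 0.6186
p-value (two-sided) = 0.53619
At α=0.05: p ≥ α → fail to reject H₀

reject H₀: no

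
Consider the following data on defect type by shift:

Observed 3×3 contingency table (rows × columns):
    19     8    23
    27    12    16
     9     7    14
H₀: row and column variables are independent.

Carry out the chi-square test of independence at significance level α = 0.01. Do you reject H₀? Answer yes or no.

reject H₀: no

Row totals [50, 55, 30], col totals [55, 27, 53], n=135
χ² = (19−20.37)²/20.37 + (8−10.00)²/10.00 + (23−19.63)²/19.63 + (27−22.41)²/22.41 + (12−11.00)²/11.00 + (16−21.59)²/21.59 + (9−12.22)²/12.22 + (7−6.00)²/6.00 + (14−11.78)²/11.78 = 4.9870
df = 4
p-value (upper-tail) = 0.28863
At α=0.01: p ≥ α → fail to reject H₀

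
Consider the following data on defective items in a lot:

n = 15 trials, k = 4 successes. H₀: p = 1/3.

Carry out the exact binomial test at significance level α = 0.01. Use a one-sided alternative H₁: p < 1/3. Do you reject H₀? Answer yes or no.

reject H₀: no

Exact binomial: n=15, k=4, p₀=1/3=0.3333
P(X≤4) from Σ C(n,i)·p₀^i·(1−p₀)^(n−i)
p-value (one-sided, H₁ less) = 0.40406
At α=0.01: p ≥ α → fail to reject H₀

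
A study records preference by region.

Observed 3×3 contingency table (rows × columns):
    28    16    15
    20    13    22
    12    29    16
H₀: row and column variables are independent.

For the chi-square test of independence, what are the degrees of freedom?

degrees of freedom = 4

df = (r−1)(c−1) = (3−1)·(3−1) = 4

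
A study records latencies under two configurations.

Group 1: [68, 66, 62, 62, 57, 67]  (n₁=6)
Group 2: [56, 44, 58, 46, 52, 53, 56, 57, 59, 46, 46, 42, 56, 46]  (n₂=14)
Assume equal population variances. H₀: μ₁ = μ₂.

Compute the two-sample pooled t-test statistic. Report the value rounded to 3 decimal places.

test statistic = 4.643

x̄₁=63.667, s₁=4.131, n₁=6
x̄₂=51.214, s₂=5.938, n₂=14
s_p² = [5·4.131² + 13·5.938²]/18 = 30.2050
SE = √(s_p²·(1/6+1/14)) = 2.6817
t = (63.667−51.214)/2.6817 = 4.6434
df = 18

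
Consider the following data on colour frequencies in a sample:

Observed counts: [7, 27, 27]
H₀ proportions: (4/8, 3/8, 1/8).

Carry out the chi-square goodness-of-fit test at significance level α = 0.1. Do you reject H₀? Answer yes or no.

reject H₀: yes

n = 61; E_i = n·p_i = [30.50, 22.88, 7.62]
χ² = (7−30.50)²/30.50 + (27−22.88)²/22.88 + (27−7.62)²/7.62 = 68.0820
df = 2
p-value (upper-tail) = 0.00000
At α=0.1: p < α → reject H₀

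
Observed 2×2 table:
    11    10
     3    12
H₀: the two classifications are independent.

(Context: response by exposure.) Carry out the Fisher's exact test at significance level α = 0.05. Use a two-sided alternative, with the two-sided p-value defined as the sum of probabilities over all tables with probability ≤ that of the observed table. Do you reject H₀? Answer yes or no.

reject H₀: no

Margins: r₁=21, r₂=15, c₁=14, c₂=22, n=36
p_obs = C(21,11)·C(15,3)/C(36,14); sum pmf over tables with pmf ≤ p_obs
p-value (two-sided) = 0.08330
At α=0.05: p ≥ α → fail to reject H₀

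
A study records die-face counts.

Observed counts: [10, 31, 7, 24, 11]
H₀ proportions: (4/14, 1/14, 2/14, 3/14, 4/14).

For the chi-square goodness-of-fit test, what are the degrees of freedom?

df = k − 1 = 5 − 1 = 4

degrees of freedom = 4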